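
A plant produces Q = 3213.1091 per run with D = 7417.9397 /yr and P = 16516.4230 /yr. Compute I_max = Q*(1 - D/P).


D/P = 0.4491
1 - D/P = 0.5509
I_max = 3213.1091 * 0.5509 = 1770.0212

1770.0212 units


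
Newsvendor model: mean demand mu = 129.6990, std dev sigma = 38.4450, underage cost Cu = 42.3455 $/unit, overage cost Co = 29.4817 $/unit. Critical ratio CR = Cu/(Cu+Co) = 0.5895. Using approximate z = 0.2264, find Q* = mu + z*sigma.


CR = Cu/(Cu+Co) = 42.3455/(42.3455+29.4817) = 0.5895
z = 0.2264
Q* = 129.6990 + 0.2264 * 38.4450 = 138.4029

138.4029 units


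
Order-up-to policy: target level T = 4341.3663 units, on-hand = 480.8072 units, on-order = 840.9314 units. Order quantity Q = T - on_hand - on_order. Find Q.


Inventory position = OH + OO = 480.8072 + 840.9314 = 1321.7386
Q = 4341.3663 - 1321.7386 = 3019.6277

3019.6277 units


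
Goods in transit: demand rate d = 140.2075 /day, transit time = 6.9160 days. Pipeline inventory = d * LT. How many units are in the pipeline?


Pipeline = 140.2075 * 6.9160 = 969.6751

969.6751 units


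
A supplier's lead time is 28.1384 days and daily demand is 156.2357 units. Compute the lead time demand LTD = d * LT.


LTD = 156.2357 * 28.1384 = 4396.2226

4396.2226 units


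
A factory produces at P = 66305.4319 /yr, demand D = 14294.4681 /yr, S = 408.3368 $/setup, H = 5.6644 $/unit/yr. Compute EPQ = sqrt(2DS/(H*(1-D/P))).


1 - D/P = 1 - 0.2156 = 0.7844
H*(1-D/P) = 4.4432
2DS = 11673914.7233
EPQ = sqrt(2627343.2140) = 1620.9081

1620.9081 units


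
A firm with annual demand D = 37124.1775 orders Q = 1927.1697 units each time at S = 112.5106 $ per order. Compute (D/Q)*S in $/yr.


Number of orders = D/Q = 19.2636
Cost = 19.2636 * 112.5106 = 2167.3563

2167.3563 $/yr


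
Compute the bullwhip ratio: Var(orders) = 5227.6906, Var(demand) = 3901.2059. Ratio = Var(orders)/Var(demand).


BW = 5227.6906 / 3901.2059 = 1.3400

1.3400


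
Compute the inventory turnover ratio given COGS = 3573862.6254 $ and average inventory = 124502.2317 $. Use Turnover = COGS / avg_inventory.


Turnover = 3573862.6254 / 124502.2317 = 28.7052

28.7052


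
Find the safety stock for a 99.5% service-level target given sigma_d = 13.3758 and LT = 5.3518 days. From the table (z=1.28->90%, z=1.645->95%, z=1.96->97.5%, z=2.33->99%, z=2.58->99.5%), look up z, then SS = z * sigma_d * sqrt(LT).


From the table, SL = 99.5% corresponds to z = 2.58
sqrt(LT) = sqrt(5.3518) = 2.3134
SS = 2.58 * 13.3758 * 2.3134 = 79.8343

79.8343 units


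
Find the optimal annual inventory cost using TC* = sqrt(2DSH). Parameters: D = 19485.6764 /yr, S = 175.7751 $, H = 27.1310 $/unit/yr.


2*D*S*H = 185852598.1001
TC* = sqrt(185852598.1001) = 13632.7766

13632.7766 $/yr


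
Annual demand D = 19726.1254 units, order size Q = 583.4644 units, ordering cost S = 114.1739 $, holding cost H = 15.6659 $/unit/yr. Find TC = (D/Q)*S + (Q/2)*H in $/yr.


Ordering cost = D*S/Q = 3860.0618
Holding cost = Q*H/2 = 4570.2475
TC = 3860.0618 + 4570.2475 = 8430.3093

8430.3093 $/yr


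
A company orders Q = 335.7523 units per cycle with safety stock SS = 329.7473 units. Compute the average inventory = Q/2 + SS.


Q/2 = 167.8761
Avg = 167.8761 + 329.7473 = 497.6234

497.6234 units


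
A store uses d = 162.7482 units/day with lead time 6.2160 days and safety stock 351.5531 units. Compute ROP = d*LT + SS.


d*LT = 162.7482 * 6.2160 = 1011.6428
ROP = 1011.6428 + 351.5531 = 1363.1959

1363.1959 units


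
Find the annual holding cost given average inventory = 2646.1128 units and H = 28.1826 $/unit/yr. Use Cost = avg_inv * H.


Cost = 2646.1128 * 28.1826 = 74574.3386

74574.3386 $/yr


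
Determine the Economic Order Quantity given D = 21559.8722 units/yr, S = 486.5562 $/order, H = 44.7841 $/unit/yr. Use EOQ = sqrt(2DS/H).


2*D*S = 2 * 21559.8722 * 486.5562 = 20980178.9802
2*D*S/H = 468473.8329
EOQ = sqrt(468473.8329) = 684.4515

684.4515 units


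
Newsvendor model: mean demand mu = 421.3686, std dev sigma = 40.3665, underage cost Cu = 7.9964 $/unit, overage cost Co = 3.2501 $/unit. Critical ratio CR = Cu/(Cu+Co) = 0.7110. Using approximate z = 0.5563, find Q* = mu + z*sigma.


CR = Cu/(Cu+Co) = 7.9964/(7.9964+3.2501) = 0.7110
z = 0.5563
Q* = 421.3686 + 0.5563 * 40.3665 = 443.8245

443.8245 units


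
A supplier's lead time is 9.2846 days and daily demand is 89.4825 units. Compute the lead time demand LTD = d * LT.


LTD = 89.4825 * 9.2846 = 830.8092

830.8092 units


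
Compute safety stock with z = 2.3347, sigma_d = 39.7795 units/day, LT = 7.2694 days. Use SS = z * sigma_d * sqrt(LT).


sqrt(LT) = sqrt(7.2694) = 2.6962
SS = 2.3347 * 39.7795 * 2.6962 = 250.4031

250.4031 units


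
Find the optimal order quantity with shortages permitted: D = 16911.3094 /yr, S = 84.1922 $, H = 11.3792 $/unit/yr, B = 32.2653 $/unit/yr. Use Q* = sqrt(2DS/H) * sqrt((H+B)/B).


sqrt(2DS/H) = 500.2461
sqrt((H+B)/B) = 1.1630
Q* = 500.2461 * 1.1630 = 581.8092

581.8092 units


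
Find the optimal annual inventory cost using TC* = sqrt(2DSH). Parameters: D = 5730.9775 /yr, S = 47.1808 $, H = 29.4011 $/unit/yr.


2*D*S*H = 15899650.5327
TC* = sqrt(15899650.5327) = 3987.4366

3987.4366 $/yr


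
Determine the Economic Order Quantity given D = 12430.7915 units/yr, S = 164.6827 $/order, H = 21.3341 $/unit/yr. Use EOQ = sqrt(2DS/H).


2*D*S = 2 * 12430.7915 * 164.6827 = 4094272.6147
2*D*S/H = 191912.1320
EOQ = sqrt(191912.1320) = 438.0778

438.0778 units


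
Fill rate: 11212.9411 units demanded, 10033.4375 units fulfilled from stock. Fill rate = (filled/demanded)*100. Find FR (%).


FR = 10033.4375 / 11212.9411 * 100 = 89.4809

89.4809%


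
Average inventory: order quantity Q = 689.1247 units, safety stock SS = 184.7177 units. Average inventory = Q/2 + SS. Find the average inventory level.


Q/2 = 344.5623
Avg = 344.5623 + 184.7177 = 529.2800

529.2800 units


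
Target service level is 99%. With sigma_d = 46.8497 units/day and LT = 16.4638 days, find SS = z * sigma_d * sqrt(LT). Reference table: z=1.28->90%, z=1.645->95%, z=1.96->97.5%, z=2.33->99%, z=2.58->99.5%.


From the table, SL = 99% corresponds to z = 2.33
sqrt(LT) = sqrt(16.4638) = 4.0576
SS = 2.33 * 46.8497 * 4.0576 = 442.9225

442.9225 units


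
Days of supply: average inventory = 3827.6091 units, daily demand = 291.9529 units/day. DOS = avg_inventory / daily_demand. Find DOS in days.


DOS = 3827.6091 / 291.9529 = 13.1104

13.1104 days


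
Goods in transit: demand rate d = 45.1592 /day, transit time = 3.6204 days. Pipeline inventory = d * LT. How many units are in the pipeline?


Pipeline = 45.1592 * 3.6204 = 163.4944

163.4944 units


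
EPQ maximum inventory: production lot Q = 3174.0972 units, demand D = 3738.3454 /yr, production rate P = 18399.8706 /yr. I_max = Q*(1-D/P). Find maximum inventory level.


D/P = 0.2032
1 - D/P = 0.7968
I_max = 3174.0972 * 0.7968 = 2529.2083

2529.2083 units


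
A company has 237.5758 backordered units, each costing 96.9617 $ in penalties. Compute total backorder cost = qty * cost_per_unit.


Total = 237.5758 * 96.9617 = 23035.7534

23035.7534 $


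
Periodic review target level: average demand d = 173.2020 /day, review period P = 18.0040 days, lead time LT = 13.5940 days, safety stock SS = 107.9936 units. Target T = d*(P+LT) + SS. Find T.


P + LT = 31.5980
d*(P+LT) = 173.2020 * 31.5980 = 5472.8368
T = 5472.8368 + 107.9936 = 5580.8304

5580.8304 units


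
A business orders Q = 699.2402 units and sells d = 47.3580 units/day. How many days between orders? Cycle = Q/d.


Cycle = 699.2402 / 47.3580 = 14.7650

14.7650 days


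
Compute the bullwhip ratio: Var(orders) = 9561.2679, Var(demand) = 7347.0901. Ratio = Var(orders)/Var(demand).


BW = 9561.2679 / 7347.0901 = 1.3014

1.3014


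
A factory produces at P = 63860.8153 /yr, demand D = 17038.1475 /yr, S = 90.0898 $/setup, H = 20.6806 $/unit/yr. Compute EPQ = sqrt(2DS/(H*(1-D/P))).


1 - D/P = 1 - 0.2668 = 0.7332
H*(1-D/P) = 15.1630
2DS = 3069926.6013
EPQ = sqrt(202461.8316) = 449.9576

449.9576 units


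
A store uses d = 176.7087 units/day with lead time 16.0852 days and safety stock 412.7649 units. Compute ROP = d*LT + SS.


d*LT = 176.7087 * 16.0852 = 2842.3948
ROP = 2842.3948 + 412.7649 = 3255.1597

3255.1597 units


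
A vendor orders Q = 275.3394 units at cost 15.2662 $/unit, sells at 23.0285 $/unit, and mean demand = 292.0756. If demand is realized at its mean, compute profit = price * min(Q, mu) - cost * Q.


Sales at mu = min(275.3394, 292.0756) = 275.3394
Revenue = 23.0285 * 275.3394 = 6340.6534
Total cost = 15.2662 * 275.3394 = 4203.3863
Profit = 6340.6534 - 4203.3863 = 2137.2670

2137.2670 $


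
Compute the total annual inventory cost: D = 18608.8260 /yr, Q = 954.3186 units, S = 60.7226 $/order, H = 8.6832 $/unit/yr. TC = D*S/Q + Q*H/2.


Ordering cost = D*S/Q = 1184.0661
Holding cost = Q*H/2 = 4143.2696
TC = 1184.0661 + 4143.2696 = 5327.3357

5327.3357 $/yr


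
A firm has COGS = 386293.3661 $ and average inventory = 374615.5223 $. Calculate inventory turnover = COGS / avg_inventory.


Turnover = 386293.3661 / 374615.5223 = 1.0312

1.0312


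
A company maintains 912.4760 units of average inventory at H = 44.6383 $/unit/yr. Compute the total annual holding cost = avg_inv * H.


Cost = 912.4760 * 44.6383 = 40731.3774

40731.3774 $/yr


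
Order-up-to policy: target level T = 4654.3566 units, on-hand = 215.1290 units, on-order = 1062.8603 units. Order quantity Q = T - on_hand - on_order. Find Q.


Inventory position = OH + OO = 215.1290 + 1062.8603 = 1277.9893
Q = 4654.3566 - 1277.9893 = 3376.3673

3376.3673 units


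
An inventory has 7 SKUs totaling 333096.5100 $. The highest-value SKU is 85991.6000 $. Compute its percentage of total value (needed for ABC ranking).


Top item = 85991.6000
Total = 333096.5100
Percentage = 85991.6000 / 333096.5100 * 100 = 25.8158

25.8158%


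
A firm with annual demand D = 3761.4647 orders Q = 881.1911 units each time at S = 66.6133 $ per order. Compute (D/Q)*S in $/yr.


Number of orders = D/Q = 4.2686
Cost = 4.2686 * 66.6133 = 284.3465

284.3465 $/yr


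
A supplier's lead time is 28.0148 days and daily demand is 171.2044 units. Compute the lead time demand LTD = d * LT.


LTD = 171.2044 * 28.0148 = 4796.2570

4796.2570 units


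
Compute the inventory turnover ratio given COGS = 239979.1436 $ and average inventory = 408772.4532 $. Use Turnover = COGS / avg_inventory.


Turnover = 239979.1436 / 408772.4532 = 0.5871

0.5871


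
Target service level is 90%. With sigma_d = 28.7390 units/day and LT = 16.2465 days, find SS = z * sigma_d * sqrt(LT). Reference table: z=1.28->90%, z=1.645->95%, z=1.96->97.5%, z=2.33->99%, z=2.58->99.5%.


From the table, SL = 90% corresponds to z = 1.28
sqrt(LT) = sqrt(16.2465) = 4.0307
SS = 1.28 * 28.7390 * 4.0307 = 148.2728

148.2728 units


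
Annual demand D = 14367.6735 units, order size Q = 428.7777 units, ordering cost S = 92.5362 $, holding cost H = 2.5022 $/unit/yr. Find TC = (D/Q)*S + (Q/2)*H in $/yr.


Ordering cost = D*S/Q = 3100.7441
Holding cost = Q*H/2 = 536.4438
TC = 3100.7441 + 536.4438 = 3637.1878

3637.1878 $/yr


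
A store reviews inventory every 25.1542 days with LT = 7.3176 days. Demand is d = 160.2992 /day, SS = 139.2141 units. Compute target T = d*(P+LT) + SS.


P + LT = 32.4718
d*(P+LT) = 160.2992 * 32.4718 = 5205.2036
T = 5205.2036 + 139.2141 = 5344.4177

5344.4177 units


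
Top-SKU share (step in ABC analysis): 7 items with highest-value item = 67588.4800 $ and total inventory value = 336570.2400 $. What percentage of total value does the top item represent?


Top item = 67588.4800
Total = 336570.2400
Percentage = 67588.4800 / 336570.2400 * 100 = 20.0815

20.0815%


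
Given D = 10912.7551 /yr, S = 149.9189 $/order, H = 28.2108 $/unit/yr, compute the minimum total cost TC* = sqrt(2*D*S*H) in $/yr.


2*D*S*H = 92307330.9777
TC* = sqrt(92307330.9777) = 9607.6704

9607.6704 $/yr


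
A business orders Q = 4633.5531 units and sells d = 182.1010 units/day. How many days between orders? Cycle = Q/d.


Cycle = 4633.5531 / 182.1010 = 25.4450

25.4450 days


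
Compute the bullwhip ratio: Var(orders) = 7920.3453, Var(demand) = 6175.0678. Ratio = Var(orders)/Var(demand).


BW = 7920.3453 / 6175.0678 = 1.2826

1.2826


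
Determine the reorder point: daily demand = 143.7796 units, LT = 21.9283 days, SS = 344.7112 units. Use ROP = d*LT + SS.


d*LT = 143.7796 * 21.9283 = 3152.8422
ROP = 3152.8422 + 344.7112 = 3497.5534

3497.5534 units


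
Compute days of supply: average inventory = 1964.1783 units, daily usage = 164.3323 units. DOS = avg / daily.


DOS = 1964.1783 / 164.3323 = 11.9525

11.9525 days


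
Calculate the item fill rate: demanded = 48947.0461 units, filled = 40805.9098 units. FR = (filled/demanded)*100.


FR = 40805.9098 / 48947.0461 * 100 = 83.3675

83.3675%


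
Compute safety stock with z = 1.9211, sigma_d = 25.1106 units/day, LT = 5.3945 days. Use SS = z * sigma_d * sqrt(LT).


sqrt(LT) = sqrt(5.3945) = 2.3226
SS = 1.9211 * 25.1106 * 2.3226 = 112.0425

112.0425 units


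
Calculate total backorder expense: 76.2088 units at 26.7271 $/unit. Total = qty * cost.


Total = 76.2088 * 26.7271 = 2036.8402

2036.8402 $


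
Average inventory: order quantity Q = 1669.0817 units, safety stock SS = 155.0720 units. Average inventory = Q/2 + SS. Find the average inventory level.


Q/2 = 834.5408
Avg = 834.5408 + 155.0720 = 989.6128

989.6128 units


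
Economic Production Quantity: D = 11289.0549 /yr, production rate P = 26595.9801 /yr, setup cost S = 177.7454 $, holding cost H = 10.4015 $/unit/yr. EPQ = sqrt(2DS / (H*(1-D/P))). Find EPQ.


1 - D/P = 1 - 0.4245 = 0.5755
H*(1-D/P) = 5.9864
2DS = 4013155.1576
EPQ = sqrt(670375.3193) = 818.7645

818.7645 units


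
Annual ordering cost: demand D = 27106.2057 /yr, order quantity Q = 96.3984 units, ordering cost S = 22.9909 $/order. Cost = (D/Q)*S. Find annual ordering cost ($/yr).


Number of orders = D/Q = 281.1894
Cost = 281.1894 * 22.9909 = 6464.7968

6464.7968 $/yr


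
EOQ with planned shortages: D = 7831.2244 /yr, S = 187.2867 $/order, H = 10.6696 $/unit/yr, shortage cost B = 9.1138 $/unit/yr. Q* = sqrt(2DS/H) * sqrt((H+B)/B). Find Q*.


sqrt(2DS/H) = 524.3355
sqrt((H+B)/B) = 1.4733
Q* = 524.3355 * 1.4733 = 772.5204

772.5204 units


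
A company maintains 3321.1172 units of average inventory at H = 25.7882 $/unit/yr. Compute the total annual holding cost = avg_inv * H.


Cost = 3321.1172 * 25.7882 = 85645.6346

85645.6346 $/yr


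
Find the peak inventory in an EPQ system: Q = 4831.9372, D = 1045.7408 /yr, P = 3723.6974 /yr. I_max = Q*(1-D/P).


D/P = 0.2808
1 - D/P = 0.7192
I_max = 4831.9372 * 0.7192 = 3474.9650

3474.9650 units


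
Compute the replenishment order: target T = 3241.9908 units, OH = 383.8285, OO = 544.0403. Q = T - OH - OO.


Inventory position = OH + OO = 383.8285 + 544.0403 = 927.8688
Q = 3241.9908 - 927.8688 = 2314.1220

2314.1220 units


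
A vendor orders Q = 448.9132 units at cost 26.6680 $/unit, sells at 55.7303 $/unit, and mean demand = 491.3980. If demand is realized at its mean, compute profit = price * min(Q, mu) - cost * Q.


Sales at mu = min(448.9132, 491.3980) = 448.9132
Revenue = 55.7303 * 448.9132 = 25018.0673
Total cost = 26.6680 * 448.9132 = 11971.6172
Profit = 25018.0673 - 11971.6172 = 13046.4501

13046.4501 $


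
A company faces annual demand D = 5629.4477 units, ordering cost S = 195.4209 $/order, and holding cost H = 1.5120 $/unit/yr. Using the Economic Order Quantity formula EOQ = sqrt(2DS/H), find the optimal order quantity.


2*D*S = 2 * 5629.4477 * 195.4209 = 2200223.4721
2*D*S/H = 1455174.2540
EOQ = sqrt(1455174.2540) = 1206.3060

1206.3060 units


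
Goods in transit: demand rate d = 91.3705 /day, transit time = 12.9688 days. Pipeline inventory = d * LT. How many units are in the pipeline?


Pipeline = 91.3705 * 12.9688 = 1184.9657

1184.9657 units


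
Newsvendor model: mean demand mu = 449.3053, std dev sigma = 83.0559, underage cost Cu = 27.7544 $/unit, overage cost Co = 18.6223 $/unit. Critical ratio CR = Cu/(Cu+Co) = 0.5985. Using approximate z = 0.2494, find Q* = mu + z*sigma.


CR = Cu/(Cu+Co) = 27.7544/(27.7544+18.6223) = 0.5985
z = 0.2494
Q* = 449.3053 + 0.2494 * 83.0559 = 470.0194

470.0194 units


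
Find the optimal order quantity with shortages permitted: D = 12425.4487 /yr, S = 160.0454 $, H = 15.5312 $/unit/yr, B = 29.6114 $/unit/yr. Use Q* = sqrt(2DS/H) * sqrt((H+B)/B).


sqrt(2DS/H) = 506.0462
sqrt((H+B)/B) = 1.2347
Q* = 506.0462 * 1.2347 = 624.8186

624.8186 units


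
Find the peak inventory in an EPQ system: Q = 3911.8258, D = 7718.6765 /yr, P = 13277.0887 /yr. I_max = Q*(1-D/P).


D/P = 0.5814
1 - D/P = 0.4186
I_max = 3911.8258 * 0.4186 = 1637.6738

1637.6738 units


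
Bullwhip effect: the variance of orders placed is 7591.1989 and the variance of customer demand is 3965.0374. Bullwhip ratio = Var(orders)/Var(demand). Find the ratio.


BW = 7591.1989 / 3965.0374 = 1.9145

1.9145


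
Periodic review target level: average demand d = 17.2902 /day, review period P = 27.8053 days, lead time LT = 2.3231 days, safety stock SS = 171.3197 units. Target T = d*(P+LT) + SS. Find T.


P + LT = 30.1284
d*(P+LT) = 17.2902 * 30.1284 = 520.9261
T = 520.9261 + 171.3197 = 692.2458

692.2458 units


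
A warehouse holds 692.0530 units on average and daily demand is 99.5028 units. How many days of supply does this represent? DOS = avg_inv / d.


DOS = 692.0530 / 99.5028 = 6.9551

6.9551 days


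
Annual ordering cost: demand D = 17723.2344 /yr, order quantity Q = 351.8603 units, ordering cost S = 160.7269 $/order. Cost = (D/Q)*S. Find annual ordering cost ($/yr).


Number of orders = D/Q = 50.3701
Cost = 50.3701 * 160.7269 = 8095.8282

8095.8282 $/yr


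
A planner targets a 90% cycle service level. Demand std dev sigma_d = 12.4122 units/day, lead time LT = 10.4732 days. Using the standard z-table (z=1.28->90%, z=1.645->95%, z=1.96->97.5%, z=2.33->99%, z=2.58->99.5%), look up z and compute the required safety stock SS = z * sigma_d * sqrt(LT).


From the table, SL = 90% corresponds to z = 1.28
sqrt(LT) = sqrt(10.4732) = 3.2362
SS = 1.28 * 12.4122 * 3.2362 = 51.4160

51.4160 units


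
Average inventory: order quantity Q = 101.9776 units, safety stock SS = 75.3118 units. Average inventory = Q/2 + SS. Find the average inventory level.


Q/2 = 50.9888
Avg = 50.9888 + 75.3118 = 126.3006

126.3006 units


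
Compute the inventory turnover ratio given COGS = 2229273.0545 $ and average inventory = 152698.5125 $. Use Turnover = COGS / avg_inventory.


Turnover = 2229273.0545 / 152698.5125 = 14.5992

14.5992


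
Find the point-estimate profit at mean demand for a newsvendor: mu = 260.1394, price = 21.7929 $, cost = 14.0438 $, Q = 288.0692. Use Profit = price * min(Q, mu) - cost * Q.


Sales at mu = min(288.0692, 260.1394) = 260.1394
Revenue = 21.7929 * 260.1394 = 5669.1919
Total cost = 14.0438 * 288.0692 = 4045.5862
Profit = 5669.1919 - 4045.5862 = 1623.6057

1623.6057 $


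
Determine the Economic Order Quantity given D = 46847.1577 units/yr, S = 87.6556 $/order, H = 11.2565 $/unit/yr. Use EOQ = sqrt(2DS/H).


2*D*S = 2 * 46847.1577 * 87.6556 = 8212831.4330
2*D*S/H = 729607.9095
EOQ = sqrt(729607.9095) = 854.1709

854.1709 units


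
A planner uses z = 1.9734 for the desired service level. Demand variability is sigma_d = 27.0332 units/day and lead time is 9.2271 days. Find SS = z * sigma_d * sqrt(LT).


sqrt(LT) = sqrt(9.2271) = 3.0376
SS = 1.9734 * 27.0332 * 3.0376 = 162.0486

162.0486 units


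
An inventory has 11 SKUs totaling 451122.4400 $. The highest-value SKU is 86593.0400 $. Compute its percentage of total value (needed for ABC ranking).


Top item = 86593.0400
Total = 451122.4400
Percentage = 86593.0400 / 451122.4400 * 100 = 19.1950

19.1950%


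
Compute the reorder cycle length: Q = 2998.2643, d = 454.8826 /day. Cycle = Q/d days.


Cycle = 2998.2643 / 454.8826 = 6.5913

6.5913 days


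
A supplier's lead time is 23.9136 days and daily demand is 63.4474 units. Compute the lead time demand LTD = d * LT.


LTD = 63.4474 * 23.9136 = 1517.2557

1517.2557 units


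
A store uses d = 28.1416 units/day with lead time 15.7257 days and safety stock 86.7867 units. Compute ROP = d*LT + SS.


d*LT = 28.1416 * 15.7257 = 442.5464
ROP = 442.5464 + 86.7867 = 529.3331

529.3331 units


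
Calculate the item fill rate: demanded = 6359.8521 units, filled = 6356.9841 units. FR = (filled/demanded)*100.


FR = 6356.9841 / 6359.8521 * 100 = 99.9549

99.9549%


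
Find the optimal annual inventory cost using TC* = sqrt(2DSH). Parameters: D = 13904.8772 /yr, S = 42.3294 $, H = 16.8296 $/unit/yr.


2*D*S*H = 19811303.8992
TC* = sqrt(19811303.8992) = 4450.9891

4450.9891 $/yr


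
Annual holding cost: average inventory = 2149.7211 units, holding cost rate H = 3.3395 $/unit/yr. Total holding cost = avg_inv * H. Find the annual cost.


Cost = 2149.7211 * 3.3395 = 7178.9936

7178.9936 $/yr


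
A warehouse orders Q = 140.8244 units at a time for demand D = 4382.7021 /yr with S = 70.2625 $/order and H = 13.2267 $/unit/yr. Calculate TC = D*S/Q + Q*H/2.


Ordering cost = D*S/Q = 2186.6921
Holding cost = Q*H/2 = 931.3210
TC = 2186.6921 + 931.3210 = 3118.0132

3118.0132 $/yr


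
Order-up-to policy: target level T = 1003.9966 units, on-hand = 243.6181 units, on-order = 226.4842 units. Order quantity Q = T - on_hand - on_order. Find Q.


Inventory position = OH + OO = 243.6181 + 226.4842 = 470.1023
Q = 1003.9966 - 470.1023 = 533.8943

533.8943 units


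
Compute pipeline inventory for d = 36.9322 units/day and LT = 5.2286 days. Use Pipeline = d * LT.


Pipeline = 36.9322 * 5.2286 = 193.1037

193.1037 units


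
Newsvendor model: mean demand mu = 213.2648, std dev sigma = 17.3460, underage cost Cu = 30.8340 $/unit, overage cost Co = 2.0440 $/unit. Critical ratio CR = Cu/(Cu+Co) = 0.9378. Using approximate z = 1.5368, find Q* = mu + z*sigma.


CR = Cu/(Cu+Co) = 30.8340/(30.8340+2.0440) = 0.9378
z = 1.5368
Q* = 213.2648 + 1.5368 * 17.3460 = 239.9221

239.9221 units


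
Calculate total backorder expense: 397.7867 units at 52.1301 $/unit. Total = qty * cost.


Total = 397.7867 * 52.1301 = 20736.6604

20736.6604 $


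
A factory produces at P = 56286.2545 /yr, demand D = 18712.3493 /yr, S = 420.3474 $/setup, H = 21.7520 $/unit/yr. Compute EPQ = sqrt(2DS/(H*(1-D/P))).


1 - D/P = 1 - 0.3324 = 0.6676
H*(1-D/P) = 14.5206
2DS = 15731374.7523
EPQ = sqrt(1083386.6933) = 1040.8586

1040.8586 units


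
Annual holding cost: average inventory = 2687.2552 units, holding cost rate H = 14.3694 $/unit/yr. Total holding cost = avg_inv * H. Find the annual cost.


Cost = 2687.2552 * 14.3694 = 38614.2449

38614.2449 $/yr


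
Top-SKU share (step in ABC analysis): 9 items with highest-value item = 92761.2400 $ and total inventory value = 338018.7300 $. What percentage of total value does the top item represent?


Top item = 92761.2400
Total = 338018.7300
Percentage = 92761.2400 / 338018.7300 * 100 = 27.4426

27.4426%


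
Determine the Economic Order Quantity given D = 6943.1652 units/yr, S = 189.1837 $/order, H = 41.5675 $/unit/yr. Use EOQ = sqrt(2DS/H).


2*D*S = 2 * 6943.1652 * 189.1837 = 2627067.3645
2*D*S/H = 63200.0328
EOQ = sqrt(63200.0328) = 251.3962

251.3962 units


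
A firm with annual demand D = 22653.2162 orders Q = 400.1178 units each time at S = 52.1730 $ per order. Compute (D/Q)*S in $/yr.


Number of orders = D/Q = 56.6164
Cost = 56.6164 * 52.1730 = 2953.8457

2953.8457 $/yr


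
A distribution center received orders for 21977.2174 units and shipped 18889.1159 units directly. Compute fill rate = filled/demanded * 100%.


FR = 18889.1159 / 21977.2174 * 100 = 85.9486

85.9486%


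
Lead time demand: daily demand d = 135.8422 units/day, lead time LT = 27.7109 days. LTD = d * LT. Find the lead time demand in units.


LTD = 135.8422 * 27.7109 = 3764.3096

3764.3096 units


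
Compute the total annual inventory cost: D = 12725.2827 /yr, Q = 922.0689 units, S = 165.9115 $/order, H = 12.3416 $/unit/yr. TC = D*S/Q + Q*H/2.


Ordering cost = D*S/Q = 2289.7104
Holding cost = Q*H/2 = 5689.9028
TC = 2289.7104 + 5689.9028 = 7979.6132

7979.6132 $/yr


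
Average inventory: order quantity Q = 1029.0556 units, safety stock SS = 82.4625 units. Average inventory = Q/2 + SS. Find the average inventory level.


Q/2 = 514.5278
Avg = 514.5278 + 82.4625 = 596.9903

596.9903 units


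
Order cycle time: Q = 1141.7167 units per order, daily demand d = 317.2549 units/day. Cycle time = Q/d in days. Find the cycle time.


Cycle = 1141.7167 / 317.2549 = 3.5987

3.5987 days


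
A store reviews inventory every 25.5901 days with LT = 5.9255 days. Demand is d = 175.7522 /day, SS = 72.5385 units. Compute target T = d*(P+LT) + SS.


P + LT = 31.5156
d*(P+LT) = 175.7522 * 31.5156 = 5538.9360
T = 5538.9360 + 72.5385 = 5611.4745

5611.4745 units


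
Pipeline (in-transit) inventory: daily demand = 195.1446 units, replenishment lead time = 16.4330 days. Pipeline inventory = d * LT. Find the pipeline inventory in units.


Pipeline = 195.1446 * 16.4330 = 3206.8112

3206.8112 units


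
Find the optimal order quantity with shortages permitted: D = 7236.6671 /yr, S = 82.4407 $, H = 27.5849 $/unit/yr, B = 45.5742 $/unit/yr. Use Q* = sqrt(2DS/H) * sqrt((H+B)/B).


sqrt(2DS/H) = 207.9790
sqrt((H+B)/B) = 1.2670
Q* = 207.9790 * 1.2670 = 263.5082

263.5082 units


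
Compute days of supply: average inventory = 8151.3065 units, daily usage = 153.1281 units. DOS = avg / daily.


DOS = 8151.3065 / 153.1281 = 53.2319

53.2319 days


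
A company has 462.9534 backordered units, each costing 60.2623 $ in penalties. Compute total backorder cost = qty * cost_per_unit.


Total = 462.9534 * 60.2623 = 27898.6367

27898.6367 $


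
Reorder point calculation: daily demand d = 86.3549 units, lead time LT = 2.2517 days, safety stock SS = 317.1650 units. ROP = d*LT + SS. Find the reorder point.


d*LT = 86.3549 * 2.2517 = 194.4453
ROP = 194.4453 + 317.1650 = 511.6103

511.6103 units


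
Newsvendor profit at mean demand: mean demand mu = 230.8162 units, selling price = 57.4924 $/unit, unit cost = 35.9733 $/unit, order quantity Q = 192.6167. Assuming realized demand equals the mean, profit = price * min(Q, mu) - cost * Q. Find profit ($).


Sales at mu = min(192.6167, 230.8162) = 192.6167
Revenue = 57.4924 * 192.6167 = 11073.9964
Total cost = 35.9733 * 192.6167 = 6929.0583
Profit = 11073.9964 - 6929.0583 = 4144.9380

4144.9380 $


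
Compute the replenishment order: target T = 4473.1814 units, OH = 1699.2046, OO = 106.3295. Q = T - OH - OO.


Inventory position = OH + OO = 1699.2046 + 106.3295 = 1805.5341
Q = 4473.1814 - 1805.5341 = 2667.6473

2667.6473 units


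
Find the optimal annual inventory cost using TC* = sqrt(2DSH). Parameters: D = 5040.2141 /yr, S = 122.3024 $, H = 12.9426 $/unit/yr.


2*D*S*H = 15956421.1083
TC* = sqrt(15956421.1083) = 3994.5489

3994.5489 $/yr


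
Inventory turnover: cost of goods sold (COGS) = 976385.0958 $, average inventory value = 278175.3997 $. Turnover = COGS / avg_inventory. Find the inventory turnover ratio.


Turnover = 976385.0958 / 278175.3997 = 3.5100

3.5100


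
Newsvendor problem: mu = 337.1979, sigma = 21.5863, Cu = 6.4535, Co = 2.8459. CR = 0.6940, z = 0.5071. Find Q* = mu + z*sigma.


CR = Cu/(Cu+Co) = 6.4535/(6.4535+2.8459) = 0.6940
z = 0.5071
Q* = 337.1979 + 0.5071 * 21.5863 = 348.1443

348.1443 units


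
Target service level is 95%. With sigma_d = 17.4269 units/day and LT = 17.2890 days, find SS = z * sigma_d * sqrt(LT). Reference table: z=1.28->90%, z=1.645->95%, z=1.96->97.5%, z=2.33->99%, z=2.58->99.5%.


From the table, SL = 95% corresponds to z = 1.645
sqrt(LT) = sqrt(17.2890) = 4.1580
SS = 1.645 * 17.4269 * 4.1580 = 119.1986

119.1986 units


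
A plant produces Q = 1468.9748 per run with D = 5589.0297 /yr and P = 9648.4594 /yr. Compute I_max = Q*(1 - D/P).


D/P = 0.5793
1 - D/P = 0.4207
I_max = 1468.9748 * 0.4207 = 618.0468

618.0468 units


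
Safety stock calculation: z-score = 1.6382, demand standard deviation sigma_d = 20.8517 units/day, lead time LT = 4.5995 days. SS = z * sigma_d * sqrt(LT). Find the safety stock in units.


sqrt(LT) = sqrt(4.5995) = 2.1446
SS = 1.6382 * 20.8517 * 2.1446 = 73.2595

73.2595 units


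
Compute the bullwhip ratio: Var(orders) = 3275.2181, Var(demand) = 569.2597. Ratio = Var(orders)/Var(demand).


BW = 3275.2181 / 569.2597 = 5.7535

5.7535


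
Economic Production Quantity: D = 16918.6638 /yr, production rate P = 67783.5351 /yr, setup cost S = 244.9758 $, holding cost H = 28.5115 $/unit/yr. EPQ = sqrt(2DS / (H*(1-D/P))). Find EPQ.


1 - D/P = 1 - 0.2496 = 0.7504
H*(1-D/P) = 21.3951
2DS = 8289326.3987
EPQ = sqrt(387440.8770) = 622.4475

622.4475 units


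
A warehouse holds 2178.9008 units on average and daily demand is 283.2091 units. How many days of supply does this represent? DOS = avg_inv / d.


DOS = 2178.9008 / 283.2091 = 7.6936

7.6936 days


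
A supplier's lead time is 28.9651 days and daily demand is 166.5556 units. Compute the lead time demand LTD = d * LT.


LTD = 166.5556 * 28.9651 = 4824.2996

4824.2996 units


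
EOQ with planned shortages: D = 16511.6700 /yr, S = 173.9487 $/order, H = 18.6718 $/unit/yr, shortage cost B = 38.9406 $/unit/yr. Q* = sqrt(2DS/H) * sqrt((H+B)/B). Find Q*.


sqrt(2DS/H) = 554.6615
sqrt((H+B)/B) = 1.2163
Q* = 554.6615 * 1.2163 = 674.6595

674.6595 units


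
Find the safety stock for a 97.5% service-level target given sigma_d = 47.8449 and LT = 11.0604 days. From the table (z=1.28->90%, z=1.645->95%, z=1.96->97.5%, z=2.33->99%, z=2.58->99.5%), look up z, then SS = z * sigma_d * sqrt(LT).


From the table, SL = 97.5% corresponds to z = 1.96
sqrt(LT) = sqrt(11.0604) = 3.3257
SS = 1.96 * 47.8449 * 3.3257 = 311.8725

311.8725 units


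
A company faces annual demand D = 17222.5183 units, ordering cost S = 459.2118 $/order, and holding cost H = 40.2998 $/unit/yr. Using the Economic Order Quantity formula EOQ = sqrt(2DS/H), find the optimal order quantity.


2*D*S = 2 * 17222.5183 * 459.2118 = 15817567.2582
2*D*S/H = 392497.4133
EOQ = sqrt(392497.4133) = 626.4961

626.4961 units


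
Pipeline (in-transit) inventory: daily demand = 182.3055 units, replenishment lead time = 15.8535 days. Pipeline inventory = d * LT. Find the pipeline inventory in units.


Pipeline = 182.3055 * 15.8535 = 2890.1802

2890.1802 units


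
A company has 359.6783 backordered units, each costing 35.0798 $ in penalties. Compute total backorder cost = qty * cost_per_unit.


Total = 359.6783 * 35.0798 = 12617.4428

12617.4428 $


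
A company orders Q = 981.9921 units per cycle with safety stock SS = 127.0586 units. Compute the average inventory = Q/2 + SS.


Q/2 = 490.9961
Avg = 490.9961 + 127.0586 = 618.0547

618.0547 units


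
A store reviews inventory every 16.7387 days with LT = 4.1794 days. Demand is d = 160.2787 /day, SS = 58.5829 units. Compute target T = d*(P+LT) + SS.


P + LT = 20.9181
d*(P+LT) = 160.2787 * 20.9181 = 3352.7259
T = 3352.7259 + 58.5829 = 3411.3088

3411.3088 units


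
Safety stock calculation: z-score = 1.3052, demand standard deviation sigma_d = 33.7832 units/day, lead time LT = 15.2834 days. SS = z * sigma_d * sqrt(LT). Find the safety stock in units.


sqrt(LT) = sqrt(15.2834) = 3.9094
SS = 1.3052 * 33.7832 * 3.9094 = 172.3804

172.3804 units


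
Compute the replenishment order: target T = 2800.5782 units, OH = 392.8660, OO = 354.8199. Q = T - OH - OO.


Inventory position = OH + OO = 392.8660 + 354.8199 = 747.6859
Q = 2800.5782 - 747.6859 = 2052.8923

2052.8923 units


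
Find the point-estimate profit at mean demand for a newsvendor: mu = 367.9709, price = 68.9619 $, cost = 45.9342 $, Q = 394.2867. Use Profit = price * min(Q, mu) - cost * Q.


Sales at mu = min(394.2867, 367.9709) = 367.9709
Revenue = 68.9619 * 367.9709 = 25375.9724
Total cost = 45.9342 * 394.2867 = 18111.2441
Profit = 25375.9724 - 18111.2441 = 7264.7283

7264.7283 $


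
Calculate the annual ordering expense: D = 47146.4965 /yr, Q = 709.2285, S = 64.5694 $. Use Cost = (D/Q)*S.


Number of orders = D/Q = 66.4758
Cost = 66.4758 * 64.5694 = 4292.2993

4292.2993 $/yr


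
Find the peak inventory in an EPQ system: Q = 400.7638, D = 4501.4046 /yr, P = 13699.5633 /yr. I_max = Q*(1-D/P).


D/P = 0.3286
1 - D/P = 0.6714
I_max = 400.7638 * 0.6714 = 269.0808

269.0808 units


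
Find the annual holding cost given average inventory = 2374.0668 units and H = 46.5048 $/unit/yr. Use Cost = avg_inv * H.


Cost = 2374.0668 * 46.5048 = 110405.5017

110405.5017 $/yr


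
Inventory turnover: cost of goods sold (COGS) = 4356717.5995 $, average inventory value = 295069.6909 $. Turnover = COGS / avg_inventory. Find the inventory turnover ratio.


Turnover = 4356717.5995 / 295069.6909 = 14.7650

14.7650


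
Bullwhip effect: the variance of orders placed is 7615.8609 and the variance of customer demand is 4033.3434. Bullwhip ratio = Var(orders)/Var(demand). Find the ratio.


BW = 7615.8609 / 4033.3434 = 1.8882

1.8882


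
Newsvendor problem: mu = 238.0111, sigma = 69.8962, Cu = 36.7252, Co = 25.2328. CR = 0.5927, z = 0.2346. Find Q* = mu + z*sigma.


CR = Cu/(Cu+Co) = 36.7252/(36.7252+25.2328) = 0.5927
z = 0.2346
Q* = 238.0111 + 0.2346 * 69.8962 = 254.4087

254.4087 units


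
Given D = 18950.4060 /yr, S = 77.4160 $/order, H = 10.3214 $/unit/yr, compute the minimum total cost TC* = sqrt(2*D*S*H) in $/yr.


2*D*S*H = 30284321.7627
TC* = sqrt(30284321.7627) = 5503.1193

5503.1193 $/yr


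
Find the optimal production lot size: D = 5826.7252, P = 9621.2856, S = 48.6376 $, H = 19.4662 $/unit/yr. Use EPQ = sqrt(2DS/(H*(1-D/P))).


1 - D/P = 1 - 0.6056 = 0.3944
H*(1-D/P) = 7.6773
2DS = 566795.8592
EPQ = sqrt(73827.3235) = 271.7118

271.7118 units


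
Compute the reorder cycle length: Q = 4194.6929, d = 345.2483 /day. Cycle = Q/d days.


Cycle = 4194.6929 / 345.2483 = 12.1498

12.1498 days


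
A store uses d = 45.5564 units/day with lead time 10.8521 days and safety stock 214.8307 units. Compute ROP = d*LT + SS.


d*LT = 45.5564 * 10.8521 = 494.3826
ROP = 494.3826 + 214.8307 = 709.2133

709.2133 units


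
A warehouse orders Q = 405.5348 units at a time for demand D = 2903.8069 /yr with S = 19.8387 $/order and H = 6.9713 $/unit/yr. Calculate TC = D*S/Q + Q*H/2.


Ordering cost = D*S/Q = 142.0538
Holding cost = Q*H/2 = 1413.5524
TC = 142.0538 + 1413.5524 = 1555.6062

1555.6062 $/yr


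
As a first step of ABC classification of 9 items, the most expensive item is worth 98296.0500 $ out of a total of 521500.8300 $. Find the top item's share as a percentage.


Top item = 98296.0500
Total = 521500.8300
Percentage = 98296.0500 / 521500.8300 * 100 = 18.8487

18.8487%


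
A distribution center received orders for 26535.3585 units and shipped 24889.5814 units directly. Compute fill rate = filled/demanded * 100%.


FR = 24889.5814 / 26535.3585 * 100 = 93.7978

93.7978%


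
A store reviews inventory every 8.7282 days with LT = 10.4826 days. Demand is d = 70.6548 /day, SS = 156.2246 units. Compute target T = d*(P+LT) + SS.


P + LT = 19.2108
d*(P+LT) = 70.6548 * 19.2108 = 1357.3352
T = 1357.3352 + 156.2246 = 1513.5598

1513.5598 units


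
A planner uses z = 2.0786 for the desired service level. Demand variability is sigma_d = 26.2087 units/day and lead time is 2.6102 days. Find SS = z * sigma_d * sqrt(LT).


sqrt(LT) = sqrt(2.6102) = 1.6156
SS = 2.0786 * 26.2087 * 1.6156 = 88.0143

88.0143 units


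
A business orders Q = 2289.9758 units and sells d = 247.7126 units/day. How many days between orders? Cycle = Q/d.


Cycle = 2289.9758 / 247.7126 = 9.2445

9.2445 days


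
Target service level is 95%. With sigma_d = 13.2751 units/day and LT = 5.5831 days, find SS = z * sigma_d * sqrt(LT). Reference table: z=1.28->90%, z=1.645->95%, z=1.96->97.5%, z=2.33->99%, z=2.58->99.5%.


From the table, SL = 95% corresponds to z = 1.645
sqrt(LT) = sqrt(5.5831) = 2.3629
SS = 1.645 * 13.2751 * 2.3629 = 51.5990

51.5990 units


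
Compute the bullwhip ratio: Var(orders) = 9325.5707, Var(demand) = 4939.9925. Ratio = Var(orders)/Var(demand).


BW = 9325.5707 / 4939.9925 = 1.8878

1.8878


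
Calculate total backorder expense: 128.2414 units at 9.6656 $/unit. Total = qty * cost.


Total = 128.2414 * 9.6656 = 1239.5301

1239.5301 $


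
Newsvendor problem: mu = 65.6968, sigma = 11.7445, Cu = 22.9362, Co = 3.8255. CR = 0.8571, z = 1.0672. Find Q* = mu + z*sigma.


CR = Cu/(Cu+Co) = 22.9362/(22.9362+3.8255) = 0.8571
z = 1.0672
Q* = 65.6968 + 1.0672 * 11.7445 = 78.2305

78.2305 units


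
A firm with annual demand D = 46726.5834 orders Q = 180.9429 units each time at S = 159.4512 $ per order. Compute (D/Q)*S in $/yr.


Number of orders = D/Q = 258.2394
Cost = 258.2394 * 159.4512 = 41176.5800

41176.5800 $/yr


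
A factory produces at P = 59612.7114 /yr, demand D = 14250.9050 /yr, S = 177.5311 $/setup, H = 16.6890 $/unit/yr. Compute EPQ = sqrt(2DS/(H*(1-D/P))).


1 - D/P = 1 - 0.2391 = 0.7609
H*(1-D/P) = 12.6994
2DS = 5059957.6813
EPQ = sqrt(398441.9940) = 631.2226

631.2226 units


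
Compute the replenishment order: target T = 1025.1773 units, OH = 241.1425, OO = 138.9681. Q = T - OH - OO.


Inventory position = OH + OO = 241.1425 + 138.9681 = 380.1106
Q = 1025.1773 - 380.1106 = 645.0667

645.0667 units


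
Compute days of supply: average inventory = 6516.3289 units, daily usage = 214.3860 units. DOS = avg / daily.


DOS = 6516.3289 / 214.3860 = 30.3953

30.3953 days


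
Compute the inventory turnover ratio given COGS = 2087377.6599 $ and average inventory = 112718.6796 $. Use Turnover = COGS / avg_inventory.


Turnover = 2087377.6599 / 112718.6796 = 18.5185

18.5185


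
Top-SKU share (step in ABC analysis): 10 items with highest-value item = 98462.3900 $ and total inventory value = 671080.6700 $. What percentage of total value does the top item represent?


Top item = 98462.3900
Total = 671080.6700
Percentage = 98462.3900 / 671080.6700 * 100 = 14.6722

14.6722%


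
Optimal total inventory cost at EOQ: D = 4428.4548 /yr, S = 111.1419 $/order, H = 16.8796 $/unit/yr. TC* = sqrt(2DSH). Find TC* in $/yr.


2*D*S*H = 16615835.3374
TC* = sqrt(16615835.3374) = 4076.2526

4076.2526 $/yr


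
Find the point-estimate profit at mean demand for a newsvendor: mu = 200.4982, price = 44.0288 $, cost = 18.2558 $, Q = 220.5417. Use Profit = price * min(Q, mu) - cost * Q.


Sales at mu = min(220.5417, 200.4982) = 200.4982
Revenue = 44.0288 * 200.4982 = 8827.6951
Total cost = 18.2558 * 220.5417 = 4026.1652
Profit = 8827.6951 - 4026.1652 = 4801.5300

4801.5300 $


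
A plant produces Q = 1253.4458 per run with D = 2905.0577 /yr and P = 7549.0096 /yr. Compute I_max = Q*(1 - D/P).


D/P = 0.3848
1 - D/P = 0.6152
I_max = 1253.4458 * 0.6152 = 771.0868

771.0868 units


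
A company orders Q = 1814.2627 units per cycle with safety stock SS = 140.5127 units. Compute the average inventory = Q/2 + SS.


Q/2 = 907.1313
Avg = 907.1313 + 140.5127 = 1047.6440

1047.6440 units


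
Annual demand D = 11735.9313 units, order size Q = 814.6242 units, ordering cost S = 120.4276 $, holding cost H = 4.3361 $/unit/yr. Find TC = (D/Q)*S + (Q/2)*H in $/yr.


Ordering cost = D*S/Q = 1734.9473
Holding cost = Q*H/2 = 1766.1460
TC = 1734.9473 + 1766.1460 = 3501.0933

3501.0933 $/yr
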